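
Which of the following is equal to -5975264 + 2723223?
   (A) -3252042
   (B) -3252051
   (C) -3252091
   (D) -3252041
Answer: D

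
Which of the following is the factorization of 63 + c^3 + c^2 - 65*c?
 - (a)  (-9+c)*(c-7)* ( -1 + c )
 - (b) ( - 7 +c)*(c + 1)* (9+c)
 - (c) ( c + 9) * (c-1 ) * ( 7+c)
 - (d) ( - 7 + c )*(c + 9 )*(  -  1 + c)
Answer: d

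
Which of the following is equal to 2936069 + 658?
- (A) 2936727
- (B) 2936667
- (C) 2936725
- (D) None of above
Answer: A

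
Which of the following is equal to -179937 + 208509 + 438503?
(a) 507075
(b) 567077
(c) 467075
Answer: c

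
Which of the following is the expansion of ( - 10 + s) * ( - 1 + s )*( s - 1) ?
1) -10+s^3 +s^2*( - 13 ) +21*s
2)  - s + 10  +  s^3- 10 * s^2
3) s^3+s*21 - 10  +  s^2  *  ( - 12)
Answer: 3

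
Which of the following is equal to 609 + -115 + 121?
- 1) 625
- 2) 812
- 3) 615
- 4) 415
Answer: 3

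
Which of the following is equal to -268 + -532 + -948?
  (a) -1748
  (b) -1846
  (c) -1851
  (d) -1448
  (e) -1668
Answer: a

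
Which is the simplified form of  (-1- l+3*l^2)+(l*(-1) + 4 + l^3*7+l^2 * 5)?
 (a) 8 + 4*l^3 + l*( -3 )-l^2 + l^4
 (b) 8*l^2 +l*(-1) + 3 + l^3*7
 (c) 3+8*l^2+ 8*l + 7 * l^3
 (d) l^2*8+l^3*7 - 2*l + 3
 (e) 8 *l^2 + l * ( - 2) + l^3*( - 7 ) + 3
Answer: d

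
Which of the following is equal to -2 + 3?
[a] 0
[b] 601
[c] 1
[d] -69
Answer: c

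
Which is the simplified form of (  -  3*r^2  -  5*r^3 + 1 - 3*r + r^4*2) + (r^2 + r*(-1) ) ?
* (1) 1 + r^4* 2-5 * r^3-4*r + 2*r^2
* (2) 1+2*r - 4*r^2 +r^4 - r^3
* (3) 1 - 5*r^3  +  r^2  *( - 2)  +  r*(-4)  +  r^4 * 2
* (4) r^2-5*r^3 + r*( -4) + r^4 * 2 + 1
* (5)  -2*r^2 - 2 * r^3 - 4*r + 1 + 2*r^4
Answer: 3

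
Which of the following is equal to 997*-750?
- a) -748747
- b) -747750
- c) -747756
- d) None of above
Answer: b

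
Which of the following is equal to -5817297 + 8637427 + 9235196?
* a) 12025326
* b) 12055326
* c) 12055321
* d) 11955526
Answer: b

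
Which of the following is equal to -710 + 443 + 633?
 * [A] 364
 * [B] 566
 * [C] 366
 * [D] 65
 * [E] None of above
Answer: C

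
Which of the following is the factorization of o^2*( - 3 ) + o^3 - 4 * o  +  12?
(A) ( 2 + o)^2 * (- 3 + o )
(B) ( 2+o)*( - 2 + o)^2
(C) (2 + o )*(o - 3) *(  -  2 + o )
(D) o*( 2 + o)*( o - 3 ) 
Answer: C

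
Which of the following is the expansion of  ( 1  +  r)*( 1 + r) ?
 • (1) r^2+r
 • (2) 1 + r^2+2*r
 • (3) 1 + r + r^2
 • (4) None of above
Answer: 2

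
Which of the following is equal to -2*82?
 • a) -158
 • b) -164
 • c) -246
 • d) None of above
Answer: b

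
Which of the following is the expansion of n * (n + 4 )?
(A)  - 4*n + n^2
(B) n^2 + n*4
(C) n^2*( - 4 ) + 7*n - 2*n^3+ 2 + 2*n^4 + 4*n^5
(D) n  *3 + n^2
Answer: B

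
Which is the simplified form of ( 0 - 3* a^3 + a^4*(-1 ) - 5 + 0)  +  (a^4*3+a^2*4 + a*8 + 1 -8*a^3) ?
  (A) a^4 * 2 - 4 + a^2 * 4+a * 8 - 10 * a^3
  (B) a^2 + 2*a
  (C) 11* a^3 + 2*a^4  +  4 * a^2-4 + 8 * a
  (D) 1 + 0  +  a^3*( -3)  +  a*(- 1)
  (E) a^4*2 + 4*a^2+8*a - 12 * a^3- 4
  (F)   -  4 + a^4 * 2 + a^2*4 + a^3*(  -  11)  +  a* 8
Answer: F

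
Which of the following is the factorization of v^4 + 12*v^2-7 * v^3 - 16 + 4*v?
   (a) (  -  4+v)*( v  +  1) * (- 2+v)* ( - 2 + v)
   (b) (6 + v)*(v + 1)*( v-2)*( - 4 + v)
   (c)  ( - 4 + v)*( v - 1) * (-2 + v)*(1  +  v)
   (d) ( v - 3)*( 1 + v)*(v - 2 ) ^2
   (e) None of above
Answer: a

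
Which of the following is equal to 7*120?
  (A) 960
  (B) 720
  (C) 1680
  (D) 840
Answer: D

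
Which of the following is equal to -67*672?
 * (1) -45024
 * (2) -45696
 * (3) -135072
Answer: 1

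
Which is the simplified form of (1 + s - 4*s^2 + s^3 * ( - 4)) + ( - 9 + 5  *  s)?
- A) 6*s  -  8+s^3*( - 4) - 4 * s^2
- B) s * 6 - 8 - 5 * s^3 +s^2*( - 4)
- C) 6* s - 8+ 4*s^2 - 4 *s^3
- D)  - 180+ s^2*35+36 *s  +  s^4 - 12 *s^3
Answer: A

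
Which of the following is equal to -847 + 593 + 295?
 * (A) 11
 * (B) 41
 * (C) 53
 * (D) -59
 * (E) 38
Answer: B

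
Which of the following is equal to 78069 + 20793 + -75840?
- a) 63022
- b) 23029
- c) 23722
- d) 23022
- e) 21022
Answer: d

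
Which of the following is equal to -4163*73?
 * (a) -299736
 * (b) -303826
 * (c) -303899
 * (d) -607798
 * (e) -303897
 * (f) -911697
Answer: c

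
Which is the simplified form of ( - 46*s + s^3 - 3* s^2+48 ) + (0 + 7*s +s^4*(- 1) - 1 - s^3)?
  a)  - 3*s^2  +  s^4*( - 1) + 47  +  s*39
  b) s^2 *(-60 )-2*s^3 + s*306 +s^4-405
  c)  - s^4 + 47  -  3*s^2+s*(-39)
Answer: c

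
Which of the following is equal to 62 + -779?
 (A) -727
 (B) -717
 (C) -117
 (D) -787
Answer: B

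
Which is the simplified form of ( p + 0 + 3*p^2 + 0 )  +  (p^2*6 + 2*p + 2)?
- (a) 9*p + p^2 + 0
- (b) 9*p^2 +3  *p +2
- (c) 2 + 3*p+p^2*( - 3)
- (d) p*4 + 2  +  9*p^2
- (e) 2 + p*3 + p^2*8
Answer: b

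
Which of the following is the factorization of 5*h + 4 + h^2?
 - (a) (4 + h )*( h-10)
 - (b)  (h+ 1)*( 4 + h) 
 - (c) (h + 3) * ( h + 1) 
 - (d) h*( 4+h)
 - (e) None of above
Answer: b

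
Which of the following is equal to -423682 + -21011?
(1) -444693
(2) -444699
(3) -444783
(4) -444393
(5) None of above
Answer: 1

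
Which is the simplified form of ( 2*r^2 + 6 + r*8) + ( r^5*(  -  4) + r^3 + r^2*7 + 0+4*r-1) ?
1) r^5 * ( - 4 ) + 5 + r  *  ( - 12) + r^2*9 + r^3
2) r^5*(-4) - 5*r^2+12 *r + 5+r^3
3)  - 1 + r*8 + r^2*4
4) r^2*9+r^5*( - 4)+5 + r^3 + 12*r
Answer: 4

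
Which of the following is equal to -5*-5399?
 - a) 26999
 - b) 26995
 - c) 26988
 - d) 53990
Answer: b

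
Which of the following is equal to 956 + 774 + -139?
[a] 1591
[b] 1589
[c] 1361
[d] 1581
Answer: a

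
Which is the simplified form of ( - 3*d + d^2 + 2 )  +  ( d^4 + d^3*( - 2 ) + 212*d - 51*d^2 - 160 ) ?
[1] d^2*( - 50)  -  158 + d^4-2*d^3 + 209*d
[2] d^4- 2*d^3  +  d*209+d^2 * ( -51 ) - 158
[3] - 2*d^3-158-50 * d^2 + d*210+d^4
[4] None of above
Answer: 1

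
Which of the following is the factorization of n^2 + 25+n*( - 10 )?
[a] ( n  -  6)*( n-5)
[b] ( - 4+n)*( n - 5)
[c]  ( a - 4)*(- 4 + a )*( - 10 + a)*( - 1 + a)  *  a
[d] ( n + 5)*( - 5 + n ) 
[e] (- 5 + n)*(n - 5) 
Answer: e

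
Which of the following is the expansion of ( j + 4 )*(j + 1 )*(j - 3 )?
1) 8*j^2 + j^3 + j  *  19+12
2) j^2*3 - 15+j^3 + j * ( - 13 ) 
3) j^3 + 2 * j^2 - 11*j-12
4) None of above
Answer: 3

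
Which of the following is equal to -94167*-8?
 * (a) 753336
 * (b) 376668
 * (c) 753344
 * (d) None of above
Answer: a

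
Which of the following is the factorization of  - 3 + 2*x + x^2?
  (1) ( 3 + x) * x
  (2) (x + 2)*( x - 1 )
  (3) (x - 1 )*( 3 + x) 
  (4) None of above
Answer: 3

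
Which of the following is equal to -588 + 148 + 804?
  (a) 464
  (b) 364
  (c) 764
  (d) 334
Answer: b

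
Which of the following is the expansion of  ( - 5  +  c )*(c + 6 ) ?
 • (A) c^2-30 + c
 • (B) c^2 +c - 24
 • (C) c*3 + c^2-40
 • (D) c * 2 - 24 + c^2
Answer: A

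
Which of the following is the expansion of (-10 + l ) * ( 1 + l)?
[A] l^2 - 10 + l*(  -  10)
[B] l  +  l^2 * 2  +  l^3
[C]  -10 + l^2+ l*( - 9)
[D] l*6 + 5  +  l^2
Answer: C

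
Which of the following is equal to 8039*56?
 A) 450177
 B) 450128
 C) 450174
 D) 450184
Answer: D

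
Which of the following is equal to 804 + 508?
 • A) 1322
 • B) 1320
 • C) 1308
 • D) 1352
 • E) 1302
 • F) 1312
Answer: F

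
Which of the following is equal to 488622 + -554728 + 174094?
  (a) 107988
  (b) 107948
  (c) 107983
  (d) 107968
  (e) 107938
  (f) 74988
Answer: a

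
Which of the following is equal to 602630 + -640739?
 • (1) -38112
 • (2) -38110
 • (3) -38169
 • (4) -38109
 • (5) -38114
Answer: 4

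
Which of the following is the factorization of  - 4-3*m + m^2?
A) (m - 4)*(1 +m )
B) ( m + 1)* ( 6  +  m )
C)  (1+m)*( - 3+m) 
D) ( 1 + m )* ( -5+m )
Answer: A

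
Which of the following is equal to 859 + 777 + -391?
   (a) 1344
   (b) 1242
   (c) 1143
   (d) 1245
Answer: d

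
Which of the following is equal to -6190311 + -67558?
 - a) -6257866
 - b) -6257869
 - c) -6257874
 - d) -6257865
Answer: b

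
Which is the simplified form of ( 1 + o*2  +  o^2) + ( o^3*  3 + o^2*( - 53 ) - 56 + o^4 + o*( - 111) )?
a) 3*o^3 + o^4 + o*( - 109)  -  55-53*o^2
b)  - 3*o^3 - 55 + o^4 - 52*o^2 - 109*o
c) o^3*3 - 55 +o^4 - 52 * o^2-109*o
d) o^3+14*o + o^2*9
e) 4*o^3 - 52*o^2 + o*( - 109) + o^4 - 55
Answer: c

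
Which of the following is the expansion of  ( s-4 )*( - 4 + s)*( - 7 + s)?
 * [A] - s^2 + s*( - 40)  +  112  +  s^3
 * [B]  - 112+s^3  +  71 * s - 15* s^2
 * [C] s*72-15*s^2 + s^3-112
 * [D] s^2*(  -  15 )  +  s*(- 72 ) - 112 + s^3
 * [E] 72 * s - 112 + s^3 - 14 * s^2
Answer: C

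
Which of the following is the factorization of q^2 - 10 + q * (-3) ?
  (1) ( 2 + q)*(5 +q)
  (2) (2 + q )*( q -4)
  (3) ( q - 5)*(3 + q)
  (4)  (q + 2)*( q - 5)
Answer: 4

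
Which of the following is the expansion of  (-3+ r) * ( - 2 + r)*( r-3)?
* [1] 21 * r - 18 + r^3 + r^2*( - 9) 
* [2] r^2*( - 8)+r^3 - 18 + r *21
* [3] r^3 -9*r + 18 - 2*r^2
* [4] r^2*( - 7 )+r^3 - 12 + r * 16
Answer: 2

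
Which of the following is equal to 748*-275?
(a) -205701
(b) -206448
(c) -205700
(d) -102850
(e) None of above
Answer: c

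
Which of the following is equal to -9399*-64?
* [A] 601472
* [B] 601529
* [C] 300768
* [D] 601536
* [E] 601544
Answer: D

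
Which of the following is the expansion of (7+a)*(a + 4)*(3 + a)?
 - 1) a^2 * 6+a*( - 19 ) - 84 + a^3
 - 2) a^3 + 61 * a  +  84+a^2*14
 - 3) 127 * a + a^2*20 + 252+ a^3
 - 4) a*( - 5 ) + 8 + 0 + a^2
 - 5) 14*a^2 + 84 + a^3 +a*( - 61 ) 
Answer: 2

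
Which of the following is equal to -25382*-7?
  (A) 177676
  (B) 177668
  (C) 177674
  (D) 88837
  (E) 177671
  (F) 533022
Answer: C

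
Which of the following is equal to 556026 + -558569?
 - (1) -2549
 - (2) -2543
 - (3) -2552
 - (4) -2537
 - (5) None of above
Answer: 2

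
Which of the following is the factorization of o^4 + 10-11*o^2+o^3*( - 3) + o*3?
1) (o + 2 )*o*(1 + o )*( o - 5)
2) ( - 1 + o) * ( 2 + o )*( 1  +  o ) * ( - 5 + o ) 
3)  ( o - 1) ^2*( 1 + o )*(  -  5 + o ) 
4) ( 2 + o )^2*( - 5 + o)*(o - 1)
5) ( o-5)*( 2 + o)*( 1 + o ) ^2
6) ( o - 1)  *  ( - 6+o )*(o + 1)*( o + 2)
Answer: 2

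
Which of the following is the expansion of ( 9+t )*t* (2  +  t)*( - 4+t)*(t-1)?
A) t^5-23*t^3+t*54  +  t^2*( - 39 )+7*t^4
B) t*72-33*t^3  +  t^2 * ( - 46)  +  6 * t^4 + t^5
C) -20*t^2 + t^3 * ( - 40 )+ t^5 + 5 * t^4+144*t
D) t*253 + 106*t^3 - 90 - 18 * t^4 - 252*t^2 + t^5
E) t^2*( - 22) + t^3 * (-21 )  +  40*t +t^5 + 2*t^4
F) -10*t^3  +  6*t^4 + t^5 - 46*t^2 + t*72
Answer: B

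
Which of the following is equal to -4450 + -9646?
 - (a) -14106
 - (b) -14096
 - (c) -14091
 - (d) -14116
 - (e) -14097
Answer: b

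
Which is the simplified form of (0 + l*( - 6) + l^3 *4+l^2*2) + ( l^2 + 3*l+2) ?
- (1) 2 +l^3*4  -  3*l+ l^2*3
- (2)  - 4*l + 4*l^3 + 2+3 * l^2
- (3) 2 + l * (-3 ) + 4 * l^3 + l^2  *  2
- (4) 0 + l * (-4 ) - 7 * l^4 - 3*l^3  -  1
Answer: 1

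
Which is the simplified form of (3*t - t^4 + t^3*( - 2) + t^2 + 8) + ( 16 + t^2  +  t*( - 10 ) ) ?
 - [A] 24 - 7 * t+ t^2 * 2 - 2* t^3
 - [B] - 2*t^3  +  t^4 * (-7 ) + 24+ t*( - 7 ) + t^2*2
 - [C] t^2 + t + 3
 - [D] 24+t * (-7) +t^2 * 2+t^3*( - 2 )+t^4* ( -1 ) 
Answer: D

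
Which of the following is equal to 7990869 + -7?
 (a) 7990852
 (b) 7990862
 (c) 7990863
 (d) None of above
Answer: b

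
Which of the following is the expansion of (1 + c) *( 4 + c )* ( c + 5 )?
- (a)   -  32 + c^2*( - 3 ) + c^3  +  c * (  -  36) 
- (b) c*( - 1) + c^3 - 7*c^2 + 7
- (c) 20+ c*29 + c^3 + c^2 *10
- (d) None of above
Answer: c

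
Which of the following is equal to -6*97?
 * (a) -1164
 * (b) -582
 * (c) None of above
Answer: b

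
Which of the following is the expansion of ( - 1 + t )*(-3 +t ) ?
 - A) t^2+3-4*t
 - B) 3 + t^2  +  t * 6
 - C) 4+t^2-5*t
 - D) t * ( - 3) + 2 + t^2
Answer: A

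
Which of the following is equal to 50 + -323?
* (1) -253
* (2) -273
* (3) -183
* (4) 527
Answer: 2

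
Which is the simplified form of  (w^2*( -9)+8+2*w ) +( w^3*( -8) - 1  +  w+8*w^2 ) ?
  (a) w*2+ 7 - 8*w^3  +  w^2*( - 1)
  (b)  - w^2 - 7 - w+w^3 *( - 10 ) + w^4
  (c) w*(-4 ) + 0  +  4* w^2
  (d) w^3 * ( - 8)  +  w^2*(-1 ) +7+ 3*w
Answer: d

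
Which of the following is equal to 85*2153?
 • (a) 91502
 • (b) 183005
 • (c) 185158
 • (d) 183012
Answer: b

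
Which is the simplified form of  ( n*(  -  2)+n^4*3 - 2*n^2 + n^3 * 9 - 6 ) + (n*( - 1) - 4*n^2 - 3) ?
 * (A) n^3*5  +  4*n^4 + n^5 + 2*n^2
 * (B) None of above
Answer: B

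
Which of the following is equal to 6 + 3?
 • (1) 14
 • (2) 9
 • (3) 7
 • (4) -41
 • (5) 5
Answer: 2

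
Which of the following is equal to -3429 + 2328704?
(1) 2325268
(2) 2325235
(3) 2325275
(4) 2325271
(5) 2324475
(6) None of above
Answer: 3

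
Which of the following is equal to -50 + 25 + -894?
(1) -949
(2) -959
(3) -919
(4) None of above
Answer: 3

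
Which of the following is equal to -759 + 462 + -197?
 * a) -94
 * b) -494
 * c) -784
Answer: b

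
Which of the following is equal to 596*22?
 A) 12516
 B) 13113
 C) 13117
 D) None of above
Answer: D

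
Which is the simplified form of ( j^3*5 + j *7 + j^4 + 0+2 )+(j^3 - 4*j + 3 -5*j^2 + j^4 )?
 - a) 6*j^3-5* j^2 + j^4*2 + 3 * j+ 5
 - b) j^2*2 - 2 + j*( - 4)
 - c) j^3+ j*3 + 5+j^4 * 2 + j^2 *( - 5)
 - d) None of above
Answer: a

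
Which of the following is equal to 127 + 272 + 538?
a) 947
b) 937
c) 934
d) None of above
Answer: b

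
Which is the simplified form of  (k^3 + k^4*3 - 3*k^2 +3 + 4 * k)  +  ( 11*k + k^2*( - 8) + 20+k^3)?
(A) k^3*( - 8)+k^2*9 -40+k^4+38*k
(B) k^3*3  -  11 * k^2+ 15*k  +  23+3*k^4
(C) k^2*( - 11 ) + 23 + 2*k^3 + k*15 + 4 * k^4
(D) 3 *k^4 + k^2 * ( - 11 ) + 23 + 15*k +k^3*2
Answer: D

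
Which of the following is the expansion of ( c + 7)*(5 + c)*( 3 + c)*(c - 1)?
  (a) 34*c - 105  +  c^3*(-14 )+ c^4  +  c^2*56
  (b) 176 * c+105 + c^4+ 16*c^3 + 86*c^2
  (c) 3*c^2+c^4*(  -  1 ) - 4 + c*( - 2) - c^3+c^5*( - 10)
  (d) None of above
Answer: d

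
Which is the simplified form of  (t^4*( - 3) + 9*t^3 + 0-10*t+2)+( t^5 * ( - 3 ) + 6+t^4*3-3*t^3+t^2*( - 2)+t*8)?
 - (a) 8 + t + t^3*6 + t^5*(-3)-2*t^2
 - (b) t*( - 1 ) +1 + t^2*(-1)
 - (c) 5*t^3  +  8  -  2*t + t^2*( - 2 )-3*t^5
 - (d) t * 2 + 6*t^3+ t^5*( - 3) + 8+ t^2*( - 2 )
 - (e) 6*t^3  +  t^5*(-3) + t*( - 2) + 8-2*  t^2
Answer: e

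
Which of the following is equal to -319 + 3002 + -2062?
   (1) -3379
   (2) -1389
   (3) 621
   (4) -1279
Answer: 3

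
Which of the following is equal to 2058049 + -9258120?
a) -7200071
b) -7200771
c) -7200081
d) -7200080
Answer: a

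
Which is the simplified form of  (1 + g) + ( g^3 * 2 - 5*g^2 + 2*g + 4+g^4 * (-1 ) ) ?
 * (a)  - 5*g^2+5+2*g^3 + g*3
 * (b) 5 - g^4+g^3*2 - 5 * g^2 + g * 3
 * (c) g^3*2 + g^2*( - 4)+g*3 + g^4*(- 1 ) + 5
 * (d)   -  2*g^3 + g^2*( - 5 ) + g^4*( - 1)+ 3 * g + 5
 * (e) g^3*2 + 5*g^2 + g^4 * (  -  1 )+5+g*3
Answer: b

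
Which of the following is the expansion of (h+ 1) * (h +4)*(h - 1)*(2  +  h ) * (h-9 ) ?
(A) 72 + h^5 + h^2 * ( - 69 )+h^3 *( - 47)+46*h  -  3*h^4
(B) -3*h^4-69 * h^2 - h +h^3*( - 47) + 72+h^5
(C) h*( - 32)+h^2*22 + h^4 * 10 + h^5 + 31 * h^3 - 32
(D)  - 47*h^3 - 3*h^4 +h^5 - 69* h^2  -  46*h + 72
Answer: A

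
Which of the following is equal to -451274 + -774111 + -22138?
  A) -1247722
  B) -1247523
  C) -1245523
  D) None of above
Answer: B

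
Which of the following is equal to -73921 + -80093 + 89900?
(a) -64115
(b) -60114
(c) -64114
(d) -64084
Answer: c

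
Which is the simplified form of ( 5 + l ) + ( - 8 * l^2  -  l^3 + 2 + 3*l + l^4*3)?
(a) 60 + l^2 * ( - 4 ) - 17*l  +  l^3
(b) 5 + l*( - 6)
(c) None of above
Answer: c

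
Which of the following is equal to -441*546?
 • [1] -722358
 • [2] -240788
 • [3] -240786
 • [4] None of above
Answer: 3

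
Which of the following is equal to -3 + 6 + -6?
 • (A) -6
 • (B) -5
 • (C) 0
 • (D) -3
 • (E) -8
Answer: D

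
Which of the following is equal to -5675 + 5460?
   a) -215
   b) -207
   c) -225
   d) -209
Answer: a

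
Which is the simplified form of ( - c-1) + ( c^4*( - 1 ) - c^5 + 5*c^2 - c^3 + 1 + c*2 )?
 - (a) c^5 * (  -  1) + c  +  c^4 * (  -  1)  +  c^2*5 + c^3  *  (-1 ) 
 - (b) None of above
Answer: a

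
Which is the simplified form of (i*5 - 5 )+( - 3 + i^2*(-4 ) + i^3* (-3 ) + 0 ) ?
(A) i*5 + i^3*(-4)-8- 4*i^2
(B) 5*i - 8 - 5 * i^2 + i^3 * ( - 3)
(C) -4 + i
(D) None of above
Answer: D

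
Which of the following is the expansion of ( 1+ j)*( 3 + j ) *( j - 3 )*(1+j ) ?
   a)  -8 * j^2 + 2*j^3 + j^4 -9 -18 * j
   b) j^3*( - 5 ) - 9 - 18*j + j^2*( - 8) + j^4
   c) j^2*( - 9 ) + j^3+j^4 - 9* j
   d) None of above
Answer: a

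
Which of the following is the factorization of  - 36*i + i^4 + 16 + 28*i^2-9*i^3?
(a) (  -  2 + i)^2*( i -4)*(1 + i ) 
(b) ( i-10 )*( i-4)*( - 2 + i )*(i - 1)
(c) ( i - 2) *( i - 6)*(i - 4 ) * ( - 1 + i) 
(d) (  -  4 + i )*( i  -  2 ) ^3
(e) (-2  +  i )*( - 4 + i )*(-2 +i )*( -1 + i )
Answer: e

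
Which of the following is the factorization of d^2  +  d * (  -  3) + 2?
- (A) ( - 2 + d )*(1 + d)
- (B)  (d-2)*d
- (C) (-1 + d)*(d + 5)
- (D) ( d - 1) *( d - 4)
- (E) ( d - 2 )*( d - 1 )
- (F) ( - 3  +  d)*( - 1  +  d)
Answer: E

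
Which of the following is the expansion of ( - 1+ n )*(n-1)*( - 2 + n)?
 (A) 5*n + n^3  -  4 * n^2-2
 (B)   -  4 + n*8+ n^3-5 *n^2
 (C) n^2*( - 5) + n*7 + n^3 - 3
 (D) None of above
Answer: A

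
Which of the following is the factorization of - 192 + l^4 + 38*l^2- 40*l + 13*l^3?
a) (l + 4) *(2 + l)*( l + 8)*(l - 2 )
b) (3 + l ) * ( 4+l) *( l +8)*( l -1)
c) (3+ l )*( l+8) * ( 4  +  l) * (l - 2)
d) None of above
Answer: c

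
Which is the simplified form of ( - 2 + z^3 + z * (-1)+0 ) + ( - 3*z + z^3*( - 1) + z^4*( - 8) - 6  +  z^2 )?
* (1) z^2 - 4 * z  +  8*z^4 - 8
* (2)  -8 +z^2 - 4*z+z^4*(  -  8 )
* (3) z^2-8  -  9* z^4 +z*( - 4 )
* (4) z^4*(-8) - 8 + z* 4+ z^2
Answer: 2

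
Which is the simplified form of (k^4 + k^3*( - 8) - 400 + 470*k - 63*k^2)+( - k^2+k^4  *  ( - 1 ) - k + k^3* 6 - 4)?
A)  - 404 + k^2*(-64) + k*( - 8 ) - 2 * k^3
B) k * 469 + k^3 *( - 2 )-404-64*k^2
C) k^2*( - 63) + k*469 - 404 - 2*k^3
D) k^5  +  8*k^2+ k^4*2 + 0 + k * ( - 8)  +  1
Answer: B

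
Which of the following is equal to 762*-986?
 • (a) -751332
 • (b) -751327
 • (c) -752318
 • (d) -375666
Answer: a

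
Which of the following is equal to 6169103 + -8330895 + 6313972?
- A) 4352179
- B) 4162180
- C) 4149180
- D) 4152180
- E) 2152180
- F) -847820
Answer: D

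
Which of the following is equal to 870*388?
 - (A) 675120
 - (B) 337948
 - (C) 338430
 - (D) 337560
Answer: D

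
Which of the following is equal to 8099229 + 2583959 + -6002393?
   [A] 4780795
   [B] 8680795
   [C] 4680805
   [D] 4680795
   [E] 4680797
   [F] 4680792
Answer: D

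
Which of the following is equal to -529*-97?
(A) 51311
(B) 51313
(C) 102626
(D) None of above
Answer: B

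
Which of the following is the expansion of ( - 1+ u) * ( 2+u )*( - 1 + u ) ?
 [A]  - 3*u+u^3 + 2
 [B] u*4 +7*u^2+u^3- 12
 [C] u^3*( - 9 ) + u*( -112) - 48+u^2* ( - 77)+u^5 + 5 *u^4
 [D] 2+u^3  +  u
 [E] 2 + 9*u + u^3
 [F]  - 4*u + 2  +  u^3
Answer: A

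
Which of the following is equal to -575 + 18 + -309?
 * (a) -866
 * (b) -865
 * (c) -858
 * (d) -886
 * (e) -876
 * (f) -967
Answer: a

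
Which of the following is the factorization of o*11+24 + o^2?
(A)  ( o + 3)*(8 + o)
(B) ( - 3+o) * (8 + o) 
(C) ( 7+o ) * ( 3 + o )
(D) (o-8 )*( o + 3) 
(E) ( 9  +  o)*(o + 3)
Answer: A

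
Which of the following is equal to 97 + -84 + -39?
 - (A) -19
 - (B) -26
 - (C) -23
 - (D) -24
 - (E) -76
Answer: B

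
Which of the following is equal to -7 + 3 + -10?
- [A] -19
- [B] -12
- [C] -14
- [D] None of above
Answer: C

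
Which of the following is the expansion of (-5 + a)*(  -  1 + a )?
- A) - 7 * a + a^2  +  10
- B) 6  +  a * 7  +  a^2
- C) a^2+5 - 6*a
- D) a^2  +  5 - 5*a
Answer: C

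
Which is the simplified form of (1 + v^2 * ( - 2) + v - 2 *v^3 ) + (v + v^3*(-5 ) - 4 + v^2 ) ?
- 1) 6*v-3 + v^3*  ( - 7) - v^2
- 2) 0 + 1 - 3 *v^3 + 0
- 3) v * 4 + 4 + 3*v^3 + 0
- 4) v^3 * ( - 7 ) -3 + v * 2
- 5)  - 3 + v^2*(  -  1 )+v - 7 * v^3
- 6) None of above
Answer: 6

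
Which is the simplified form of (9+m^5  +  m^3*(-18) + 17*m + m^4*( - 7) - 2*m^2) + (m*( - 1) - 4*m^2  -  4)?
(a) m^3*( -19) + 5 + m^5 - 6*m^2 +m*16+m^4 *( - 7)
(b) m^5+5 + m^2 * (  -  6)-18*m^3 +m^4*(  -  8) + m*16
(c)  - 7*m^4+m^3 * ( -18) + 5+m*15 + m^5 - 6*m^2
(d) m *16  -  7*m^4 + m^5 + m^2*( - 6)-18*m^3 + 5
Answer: d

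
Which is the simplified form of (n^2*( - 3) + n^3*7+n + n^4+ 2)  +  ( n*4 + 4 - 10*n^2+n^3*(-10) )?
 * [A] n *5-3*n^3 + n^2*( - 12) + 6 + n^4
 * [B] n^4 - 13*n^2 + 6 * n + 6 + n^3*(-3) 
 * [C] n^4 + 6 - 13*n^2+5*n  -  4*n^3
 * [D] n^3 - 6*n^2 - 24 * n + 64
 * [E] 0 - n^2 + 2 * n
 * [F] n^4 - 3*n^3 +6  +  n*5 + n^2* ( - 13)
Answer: F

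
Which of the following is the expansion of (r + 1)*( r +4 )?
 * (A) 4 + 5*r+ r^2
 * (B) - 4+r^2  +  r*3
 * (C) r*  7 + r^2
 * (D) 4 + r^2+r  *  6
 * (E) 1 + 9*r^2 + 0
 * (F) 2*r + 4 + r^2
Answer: A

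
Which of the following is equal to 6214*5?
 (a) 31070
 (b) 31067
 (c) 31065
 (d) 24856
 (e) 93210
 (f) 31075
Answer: a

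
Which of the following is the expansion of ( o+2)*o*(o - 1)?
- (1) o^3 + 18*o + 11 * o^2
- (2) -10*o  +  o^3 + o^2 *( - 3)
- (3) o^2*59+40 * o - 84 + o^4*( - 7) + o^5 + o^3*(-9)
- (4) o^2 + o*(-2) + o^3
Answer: 4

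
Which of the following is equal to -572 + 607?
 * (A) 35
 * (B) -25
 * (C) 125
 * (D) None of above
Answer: A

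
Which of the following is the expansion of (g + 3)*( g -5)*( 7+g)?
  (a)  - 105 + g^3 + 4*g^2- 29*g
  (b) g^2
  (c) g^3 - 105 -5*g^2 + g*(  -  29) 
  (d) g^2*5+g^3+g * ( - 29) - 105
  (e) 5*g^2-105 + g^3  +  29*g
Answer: d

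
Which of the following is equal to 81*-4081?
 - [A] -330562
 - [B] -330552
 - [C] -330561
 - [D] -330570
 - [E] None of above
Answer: C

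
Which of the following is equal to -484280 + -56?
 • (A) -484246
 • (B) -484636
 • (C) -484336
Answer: C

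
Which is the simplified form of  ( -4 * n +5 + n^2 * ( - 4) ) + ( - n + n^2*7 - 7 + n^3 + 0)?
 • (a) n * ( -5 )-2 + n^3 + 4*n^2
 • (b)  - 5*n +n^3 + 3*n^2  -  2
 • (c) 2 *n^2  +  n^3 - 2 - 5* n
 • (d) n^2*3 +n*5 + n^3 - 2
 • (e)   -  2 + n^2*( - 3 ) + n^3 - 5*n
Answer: b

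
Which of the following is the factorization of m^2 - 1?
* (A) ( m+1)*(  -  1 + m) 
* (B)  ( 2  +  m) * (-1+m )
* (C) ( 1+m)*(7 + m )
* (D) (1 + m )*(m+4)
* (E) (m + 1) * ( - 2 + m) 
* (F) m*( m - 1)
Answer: A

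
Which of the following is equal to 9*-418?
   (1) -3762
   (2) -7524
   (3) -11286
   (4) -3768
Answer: 1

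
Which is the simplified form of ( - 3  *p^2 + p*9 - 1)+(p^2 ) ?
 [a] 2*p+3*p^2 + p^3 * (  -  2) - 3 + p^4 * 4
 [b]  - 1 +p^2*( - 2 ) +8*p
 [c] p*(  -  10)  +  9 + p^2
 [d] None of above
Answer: d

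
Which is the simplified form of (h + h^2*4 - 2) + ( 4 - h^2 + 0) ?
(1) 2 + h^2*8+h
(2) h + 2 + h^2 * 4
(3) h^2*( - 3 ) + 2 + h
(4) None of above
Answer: 4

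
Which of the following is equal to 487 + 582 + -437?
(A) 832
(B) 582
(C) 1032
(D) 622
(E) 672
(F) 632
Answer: F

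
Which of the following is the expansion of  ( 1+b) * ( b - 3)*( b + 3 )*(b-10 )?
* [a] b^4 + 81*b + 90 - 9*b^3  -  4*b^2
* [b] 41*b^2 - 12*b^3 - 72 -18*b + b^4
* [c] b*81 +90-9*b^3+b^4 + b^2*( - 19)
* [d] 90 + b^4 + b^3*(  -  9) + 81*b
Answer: c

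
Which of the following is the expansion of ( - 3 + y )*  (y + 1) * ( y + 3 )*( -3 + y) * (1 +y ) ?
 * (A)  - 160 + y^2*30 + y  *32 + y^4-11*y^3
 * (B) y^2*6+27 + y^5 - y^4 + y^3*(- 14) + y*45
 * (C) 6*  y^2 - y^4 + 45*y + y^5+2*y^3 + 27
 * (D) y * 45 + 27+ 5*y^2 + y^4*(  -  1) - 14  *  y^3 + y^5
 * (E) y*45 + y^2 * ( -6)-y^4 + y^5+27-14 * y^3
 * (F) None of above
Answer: B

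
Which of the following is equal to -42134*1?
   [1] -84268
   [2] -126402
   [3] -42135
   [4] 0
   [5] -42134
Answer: 5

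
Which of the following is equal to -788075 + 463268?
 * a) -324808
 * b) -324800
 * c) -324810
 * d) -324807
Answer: d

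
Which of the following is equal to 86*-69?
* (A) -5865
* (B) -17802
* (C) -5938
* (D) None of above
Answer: D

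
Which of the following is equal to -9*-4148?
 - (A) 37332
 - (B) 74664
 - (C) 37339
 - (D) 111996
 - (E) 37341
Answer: A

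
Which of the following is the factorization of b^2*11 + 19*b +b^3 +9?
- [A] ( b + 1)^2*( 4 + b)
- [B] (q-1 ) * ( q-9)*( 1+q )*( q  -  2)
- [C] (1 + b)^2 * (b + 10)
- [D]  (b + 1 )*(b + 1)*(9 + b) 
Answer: D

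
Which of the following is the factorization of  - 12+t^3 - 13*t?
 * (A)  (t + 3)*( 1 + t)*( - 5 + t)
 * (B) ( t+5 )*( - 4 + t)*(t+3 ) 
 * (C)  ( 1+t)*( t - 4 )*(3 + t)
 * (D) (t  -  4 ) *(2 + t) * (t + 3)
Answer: C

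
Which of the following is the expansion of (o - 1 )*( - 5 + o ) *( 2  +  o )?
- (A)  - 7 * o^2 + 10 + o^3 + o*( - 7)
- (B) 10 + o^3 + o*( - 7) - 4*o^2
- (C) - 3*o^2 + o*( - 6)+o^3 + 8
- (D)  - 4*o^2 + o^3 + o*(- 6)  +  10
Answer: B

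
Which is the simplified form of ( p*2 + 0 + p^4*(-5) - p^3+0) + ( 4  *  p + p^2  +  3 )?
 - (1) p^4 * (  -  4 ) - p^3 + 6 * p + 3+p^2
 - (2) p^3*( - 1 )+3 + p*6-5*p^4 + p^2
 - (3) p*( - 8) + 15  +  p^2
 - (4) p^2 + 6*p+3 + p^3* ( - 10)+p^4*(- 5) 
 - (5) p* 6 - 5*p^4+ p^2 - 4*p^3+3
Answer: 2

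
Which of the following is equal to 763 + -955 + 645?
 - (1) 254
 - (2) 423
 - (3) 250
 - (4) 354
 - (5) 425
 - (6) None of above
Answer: 6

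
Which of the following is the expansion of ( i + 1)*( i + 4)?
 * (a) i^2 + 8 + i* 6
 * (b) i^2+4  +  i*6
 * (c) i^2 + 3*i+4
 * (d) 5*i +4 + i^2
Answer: d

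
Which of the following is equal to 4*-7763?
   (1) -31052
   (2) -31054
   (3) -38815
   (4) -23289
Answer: 1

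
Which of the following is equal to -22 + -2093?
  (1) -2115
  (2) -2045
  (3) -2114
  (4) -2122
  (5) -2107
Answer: 1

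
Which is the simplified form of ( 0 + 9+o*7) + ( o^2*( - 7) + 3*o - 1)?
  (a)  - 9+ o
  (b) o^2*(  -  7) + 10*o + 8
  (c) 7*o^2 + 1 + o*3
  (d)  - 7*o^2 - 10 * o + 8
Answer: b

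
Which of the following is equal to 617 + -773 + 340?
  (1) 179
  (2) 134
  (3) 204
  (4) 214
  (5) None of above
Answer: 5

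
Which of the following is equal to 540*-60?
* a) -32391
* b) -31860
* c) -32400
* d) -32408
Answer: c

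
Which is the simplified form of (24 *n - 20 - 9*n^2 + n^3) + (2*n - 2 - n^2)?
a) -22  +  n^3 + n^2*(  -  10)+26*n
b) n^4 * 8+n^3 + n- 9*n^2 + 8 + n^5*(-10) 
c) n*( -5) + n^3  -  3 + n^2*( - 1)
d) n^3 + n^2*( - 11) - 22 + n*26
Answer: a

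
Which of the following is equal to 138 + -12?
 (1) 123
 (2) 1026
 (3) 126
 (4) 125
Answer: 3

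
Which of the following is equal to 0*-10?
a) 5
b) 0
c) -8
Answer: b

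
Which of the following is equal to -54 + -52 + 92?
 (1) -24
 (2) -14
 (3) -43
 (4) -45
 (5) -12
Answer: 2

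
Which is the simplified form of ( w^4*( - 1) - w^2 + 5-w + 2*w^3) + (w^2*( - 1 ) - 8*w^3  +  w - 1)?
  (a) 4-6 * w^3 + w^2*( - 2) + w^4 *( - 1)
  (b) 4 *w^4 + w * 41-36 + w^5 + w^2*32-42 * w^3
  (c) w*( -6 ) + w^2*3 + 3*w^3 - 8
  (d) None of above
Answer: a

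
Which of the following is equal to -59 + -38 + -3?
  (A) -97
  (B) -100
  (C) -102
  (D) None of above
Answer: B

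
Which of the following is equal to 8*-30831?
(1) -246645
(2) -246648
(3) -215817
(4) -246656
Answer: 2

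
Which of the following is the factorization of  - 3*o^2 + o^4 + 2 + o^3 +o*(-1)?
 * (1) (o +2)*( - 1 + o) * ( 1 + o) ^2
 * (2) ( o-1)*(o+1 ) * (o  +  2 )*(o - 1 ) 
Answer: 2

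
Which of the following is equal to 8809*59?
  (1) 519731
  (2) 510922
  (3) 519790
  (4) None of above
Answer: 1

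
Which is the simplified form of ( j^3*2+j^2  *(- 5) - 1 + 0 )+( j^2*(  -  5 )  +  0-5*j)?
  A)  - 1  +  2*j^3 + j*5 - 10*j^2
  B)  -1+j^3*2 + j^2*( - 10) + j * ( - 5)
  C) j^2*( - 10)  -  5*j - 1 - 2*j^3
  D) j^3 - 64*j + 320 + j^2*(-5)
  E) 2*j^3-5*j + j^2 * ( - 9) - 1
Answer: B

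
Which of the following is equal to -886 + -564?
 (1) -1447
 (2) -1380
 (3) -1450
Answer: 3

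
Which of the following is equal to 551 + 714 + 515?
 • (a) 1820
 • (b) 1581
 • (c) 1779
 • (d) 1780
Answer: d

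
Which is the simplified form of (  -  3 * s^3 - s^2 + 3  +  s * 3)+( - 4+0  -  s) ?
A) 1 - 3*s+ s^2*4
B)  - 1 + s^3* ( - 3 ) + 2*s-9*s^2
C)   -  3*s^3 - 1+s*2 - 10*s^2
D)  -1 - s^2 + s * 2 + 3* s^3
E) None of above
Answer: E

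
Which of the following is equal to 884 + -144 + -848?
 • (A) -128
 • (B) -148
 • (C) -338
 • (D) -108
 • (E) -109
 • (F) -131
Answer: D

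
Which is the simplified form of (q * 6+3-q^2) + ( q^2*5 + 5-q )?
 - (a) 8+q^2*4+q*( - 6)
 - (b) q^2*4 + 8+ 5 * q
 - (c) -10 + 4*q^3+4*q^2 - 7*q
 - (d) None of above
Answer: b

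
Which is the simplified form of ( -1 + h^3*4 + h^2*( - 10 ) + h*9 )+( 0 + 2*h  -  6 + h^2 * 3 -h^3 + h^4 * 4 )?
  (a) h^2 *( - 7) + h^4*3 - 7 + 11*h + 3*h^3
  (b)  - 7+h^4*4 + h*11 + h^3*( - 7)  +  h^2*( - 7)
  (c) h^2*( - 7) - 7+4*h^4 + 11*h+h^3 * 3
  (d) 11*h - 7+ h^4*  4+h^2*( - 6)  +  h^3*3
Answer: c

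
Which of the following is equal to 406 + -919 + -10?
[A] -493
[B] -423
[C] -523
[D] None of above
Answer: C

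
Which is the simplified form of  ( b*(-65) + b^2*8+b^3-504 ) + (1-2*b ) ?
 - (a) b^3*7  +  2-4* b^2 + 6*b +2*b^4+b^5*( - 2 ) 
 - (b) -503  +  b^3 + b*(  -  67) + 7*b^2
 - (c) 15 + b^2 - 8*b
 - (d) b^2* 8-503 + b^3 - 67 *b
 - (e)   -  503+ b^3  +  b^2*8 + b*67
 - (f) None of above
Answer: d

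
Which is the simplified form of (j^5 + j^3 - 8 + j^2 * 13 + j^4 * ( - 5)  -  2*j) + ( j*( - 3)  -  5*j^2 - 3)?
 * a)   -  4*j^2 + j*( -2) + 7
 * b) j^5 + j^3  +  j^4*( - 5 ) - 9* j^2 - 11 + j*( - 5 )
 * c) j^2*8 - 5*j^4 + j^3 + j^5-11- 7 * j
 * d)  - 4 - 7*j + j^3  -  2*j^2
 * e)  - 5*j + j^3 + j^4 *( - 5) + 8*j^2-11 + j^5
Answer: e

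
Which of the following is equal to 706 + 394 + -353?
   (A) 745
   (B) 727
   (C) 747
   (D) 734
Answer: C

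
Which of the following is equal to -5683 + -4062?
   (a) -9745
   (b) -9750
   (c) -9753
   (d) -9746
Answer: a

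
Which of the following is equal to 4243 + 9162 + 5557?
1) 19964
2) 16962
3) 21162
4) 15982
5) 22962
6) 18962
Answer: 6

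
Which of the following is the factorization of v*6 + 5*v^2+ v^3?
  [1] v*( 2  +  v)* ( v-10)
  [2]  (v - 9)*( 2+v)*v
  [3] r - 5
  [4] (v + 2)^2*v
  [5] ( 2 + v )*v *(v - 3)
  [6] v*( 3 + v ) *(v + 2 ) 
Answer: 6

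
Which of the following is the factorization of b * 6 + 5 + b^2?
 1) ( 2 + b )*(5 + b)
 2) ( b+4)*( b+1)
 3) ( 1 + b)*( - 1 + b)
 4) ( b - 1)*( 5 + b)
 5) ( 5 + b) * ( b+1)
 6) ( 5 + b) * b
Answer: 5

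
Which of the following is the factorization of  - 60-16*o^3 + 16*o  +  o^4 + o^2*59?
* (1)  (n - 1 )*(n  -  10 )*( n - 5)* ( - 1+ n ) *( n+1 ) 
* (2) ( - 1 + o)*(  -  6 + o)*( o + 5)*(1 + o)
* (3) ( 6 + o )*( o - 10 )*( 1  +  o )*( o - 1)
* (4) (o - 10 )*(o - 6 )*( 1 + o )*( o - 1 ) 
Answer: 4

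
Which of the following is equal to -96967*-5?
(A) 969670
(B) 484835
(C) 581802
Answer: B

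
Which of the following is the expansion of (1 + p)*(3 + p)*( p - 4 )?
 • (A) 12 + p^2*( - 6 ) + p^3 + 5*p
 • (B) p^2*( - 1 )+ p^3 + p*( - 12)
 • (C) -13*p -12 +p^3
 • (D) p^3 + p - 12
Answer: C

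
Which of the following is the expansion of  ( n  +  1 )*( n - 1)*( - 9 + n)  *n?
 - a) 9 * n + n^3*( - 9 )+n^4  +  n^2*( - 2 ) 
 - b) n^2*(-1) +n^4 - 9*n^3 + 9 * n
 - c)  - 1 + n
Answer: b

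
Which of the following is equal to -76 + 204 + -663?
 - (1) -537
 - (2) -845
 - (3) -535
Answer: 3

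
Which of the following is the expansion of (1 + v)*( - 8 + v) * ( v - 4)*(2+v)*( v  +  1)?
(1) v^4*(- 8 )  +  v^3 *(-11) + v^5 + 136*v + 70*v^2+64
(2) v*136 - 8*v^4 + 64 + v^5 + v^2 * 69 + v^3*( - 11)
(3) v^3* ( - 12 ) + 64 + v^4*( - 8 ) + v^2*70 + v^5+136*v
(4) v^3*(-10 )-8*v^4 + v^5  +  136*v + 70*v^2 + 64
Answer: 1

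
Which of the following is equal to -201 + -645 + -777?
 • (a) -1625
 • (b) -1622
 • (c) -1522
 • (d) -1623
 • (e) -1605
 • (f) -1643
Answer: d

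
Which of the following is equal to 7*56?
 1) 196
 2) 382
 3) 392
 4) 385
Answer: 3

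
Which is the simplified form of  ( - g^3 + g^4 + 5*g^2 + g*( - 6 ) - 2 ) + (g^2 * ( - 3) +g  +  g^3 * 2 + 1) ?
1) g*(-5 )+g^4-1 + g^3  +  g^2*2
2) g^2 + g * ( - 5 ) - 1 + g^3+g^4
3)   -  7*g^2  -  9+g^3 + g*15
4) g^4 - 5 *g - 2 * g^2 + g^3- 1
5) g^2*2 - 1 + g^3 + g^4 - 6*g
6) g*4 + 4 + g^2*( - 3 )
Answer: 1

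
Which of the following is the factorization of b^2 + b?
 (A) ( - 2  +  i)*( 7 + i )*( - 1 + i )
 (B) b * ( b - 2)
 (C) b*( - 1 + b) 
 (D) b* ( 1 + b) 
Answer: D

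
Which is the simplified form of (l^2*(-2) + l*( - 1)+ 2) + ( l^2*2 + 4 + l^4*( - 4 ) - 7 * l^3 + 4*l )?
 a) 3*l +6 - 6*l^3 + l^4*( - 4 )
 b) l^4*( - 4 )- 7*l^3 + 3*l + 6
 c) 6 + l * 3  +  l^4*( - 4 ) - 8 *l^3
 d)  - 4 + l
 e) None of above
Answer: b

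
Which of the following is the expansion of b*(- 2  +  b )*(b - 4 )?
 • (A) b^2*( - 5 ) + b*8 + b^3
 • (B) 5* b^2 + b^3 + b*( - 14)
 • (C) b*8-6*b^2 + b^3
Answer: C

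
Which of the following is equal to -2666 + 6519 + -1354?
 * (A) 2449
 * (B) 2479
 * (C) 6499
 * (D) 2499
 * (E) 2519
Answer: D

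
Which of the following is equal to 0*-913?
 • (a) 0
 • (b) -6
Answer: a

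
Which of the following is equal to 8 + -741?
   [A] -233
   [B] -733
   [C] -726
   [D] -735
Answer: B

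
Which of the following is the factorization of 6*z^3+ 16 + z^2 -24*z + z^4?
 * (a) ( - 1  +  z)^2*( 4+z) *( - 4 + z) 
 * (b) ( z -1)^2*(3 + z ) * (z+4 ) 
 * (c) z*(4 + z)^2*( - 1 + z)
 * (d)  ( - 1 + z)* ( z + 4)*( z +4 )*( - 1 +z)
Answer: d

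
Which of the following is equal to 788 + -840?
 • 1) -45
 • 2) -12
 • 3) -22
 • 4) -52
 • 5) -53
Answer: 4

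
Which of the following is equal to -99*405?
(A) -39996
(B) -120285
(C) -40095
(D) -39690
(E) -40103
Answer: C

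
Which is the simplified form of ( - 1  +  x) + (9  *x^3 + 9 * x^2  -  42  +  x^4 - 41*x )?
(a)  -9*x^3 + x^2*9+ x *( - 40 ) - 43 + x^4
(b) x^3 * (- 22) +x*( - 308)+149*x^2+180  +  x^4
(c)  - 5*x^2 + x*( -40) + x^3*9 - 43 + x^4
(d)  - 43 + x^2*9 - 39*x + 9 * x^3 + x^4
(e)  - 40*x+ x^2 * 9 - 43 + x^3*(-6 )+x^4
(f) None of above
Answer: f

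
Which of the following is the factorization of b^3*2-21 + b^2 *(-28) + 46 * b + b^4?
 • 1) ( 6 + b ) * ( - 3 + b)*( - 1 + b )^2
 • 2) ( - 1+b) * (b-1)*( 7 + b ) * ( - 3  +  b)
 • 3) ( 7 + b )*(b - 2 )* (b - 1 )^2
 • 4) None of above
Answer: 2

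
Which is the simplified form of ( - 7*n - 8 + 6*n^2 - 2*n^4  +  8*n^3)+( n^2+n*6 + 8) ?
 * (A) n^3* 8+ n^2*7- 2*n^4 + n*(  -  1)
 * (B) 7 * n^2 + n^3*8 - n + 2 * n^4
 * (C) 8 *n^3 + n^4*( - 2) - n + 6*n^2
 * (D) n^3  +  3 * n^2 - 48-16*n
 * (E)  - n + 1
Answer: A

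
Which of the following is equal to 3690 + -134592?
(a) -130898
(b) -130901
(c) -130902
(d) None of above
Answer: c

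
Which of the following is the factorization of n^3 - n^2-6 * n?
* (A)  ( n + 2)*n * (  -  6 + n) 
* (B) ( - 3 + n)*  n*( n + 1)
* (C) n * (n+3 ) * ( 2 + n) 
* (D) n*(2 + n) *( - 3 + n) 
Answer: D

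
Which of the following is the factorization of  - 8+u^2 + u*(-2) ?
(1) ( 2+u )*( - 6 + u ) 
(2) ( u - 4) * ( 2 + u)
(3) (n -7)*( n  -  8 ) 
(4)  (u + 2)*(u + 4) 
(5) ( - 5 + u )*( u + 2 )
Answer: 2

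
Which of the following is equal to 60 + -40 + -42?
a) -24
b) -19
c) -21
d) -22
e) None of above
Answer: d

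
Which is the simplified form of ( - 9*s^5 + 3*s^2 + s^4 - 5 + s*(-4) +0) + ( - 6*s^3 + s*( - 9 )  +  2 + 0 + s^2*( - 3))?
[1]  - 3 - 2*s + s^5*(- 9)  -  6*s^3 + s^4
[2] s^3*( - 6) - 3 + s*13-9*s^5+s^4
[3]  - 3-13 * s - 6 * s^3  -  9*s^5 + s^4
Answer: 3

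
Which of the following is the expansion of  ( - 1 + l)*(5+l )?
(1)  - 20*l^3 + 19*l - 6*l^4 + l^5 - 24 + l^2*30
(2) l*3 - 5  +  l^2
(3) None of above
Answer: 3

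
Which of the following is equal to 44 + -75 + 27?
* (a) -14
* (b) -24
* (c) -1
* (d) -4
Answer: d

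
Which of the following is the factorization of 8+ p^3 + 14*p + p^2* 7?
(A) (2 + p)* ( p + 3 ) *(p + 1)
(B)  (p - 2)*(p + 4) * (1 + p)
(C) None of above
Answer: C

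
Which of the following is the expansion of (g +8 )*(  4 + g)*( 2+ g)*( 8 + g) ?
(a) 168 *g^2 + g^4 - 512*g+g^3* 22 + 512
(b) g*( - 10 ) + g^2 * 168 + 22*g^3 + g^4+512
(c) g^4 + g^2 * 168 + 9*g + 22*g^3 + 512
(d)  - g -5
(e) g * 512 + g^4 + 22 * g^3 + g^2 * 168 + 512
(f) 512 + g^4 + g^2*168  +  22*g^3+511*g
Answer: e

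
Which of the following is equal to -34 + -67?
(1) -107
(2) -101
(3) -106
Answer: 2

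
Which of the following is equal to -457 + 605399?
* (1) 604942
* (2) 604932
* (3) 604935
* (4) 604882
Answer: 1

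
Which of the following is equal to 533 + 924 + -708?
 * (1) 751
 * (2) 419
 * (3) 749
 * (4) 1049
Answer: 3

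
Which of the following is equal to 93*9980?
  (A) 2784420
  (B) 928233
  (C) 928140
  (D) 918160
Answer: C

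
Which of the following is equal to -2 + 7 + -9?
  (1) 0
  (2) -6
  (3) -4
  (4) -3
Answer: 3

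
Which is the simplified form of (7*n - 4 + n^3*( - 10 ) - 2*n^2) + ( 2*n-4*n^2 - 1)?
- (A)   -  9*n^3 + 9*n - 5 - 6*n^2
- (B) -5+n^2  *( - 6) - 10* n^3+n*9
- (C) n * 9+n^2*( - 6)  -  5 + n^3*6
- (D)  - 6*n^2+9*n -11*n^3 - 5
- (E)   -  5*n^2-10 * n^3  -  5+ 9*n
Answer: B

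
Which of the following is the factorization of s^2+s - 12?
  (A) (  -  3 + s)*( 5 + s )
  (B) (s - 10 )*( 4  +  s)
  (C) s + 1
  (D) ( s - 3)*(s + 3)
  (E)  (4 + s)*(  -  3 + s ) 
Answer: E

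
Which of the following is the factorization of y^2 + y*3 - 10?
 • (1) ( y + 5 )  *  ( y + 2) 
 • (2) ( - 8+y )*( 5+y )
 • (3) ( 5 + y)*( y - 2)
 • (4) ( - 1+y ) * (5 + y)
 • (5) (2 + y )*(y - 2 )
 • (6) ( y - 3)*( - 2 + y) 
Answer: 3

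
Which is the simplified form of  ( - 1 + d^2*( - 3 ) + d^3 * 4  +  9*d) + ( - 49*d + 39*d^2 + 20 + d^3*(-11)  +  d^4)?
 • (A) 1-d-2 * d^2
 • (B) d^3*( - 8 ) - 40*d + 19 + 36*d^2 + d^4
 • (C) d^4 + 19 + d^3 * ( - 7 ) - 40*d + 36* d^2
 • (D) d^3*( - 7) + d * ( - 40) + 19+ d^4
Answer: C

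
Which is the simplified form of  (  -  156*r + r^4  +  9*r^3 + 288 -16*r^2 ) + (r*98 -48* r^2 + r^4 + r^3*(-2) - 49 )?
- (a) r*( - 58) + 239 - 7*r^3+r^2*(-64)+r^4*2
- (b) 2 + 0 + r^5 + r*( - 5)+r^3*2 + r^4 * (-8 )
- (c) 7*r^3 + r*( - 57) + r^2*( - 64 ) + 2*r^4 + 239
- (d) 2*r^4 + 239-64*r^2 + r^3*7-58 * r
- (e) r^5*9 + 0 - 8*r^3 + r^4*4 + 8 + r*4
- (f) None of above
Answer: d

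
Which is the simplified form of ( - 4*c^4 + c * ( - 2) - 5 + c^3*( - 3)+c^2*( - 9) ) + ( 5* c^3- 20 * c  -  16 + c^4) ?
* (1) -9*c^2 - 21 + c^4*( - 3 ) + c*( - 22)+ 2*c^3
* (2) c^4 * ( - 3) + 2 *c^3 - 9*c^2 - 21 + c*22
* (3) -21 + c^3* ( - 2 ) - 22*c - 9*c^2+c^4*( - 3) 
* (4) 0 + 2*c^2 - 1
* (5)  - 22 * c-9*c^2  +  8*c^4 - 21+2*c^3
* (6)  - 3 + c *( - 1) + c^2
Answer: 1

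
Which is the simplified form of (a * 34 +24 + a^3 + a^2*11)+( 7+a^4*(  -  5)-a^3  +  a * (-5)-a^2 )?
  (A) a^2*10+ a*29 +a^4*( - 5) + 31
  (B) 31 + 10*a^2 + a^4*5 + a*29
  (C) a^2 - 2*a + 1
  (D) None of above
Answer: A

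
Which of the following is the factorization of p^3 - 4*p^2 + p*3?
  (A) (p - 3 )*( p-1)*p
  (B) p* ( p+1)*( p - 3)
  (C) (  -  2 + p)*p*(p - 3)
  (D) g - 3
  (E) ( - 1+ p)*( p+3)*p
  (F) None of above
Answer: A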